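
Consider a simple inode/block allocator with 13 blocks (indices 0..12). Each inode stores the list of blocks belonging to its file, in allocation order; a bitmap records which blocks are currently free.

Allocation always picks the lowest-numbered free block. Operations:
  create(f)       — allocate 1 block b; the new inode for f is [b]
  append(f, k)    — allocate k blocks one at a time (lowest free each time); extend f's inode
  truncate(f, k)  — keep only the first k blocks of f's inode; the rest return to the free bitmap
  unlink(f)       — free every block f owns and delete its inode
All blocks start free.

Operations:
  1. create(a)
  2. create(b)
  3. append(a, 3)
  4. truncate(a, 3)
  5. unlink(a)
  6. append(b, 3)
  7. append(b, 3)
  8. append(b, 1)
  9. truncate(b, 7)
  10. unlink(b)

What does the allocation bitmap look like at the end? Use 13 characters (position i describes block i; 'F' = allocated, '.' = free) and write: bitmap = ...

after create(a) → a:[0]  free=[F............]
after create(b) → a:[0], b:[1]  free=[FF...........]
after append(a, 3) → a:[0, 2, 3, 4], b:[1]  free=[FFFFF........]
after truncate(a, 3) → a:[0, 2, 3], b:[1]  free=[FFFF.........]
after unlink(a) → b:[1]  free=[.F...........]
after append(b, 3) → b:[1, 0, 2, 3]  free=[FFFF.........]
after append(b, 3) → b:[1, 0, 2, 3, 4, 5, 6]  free=[FFFFFFF......]
after append(b, 1) → b:[1, 0, 2, 3, 4, 5, 6, 7]  free=[FFFFFFFF.....]
after truncate(b, 7) → b:[1, 0, 2, 3, 4, 5, 6]  free=[FFFFFFF......]
after unlink(b) →   free=[.............]

bitmap = .............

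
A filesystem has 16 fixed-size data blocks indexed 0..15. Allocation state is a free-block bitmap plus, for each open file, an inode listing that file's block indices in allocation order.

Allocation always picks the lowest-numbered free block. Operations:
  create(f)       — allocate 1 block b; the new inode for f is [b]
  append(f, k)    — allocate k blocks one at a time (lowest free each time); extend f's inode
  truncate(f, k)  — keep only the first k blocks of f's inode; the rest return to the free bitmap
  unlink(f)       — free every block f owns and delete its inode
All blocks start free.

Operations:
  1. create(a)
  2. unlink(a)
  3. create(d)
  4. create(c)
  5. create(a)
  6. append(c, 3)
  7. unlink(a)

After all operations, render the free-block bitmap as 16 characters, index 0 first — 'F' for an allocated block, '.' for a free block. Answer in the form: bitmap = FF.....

after create(a) → a:[0]  free=[F...............]
after unlink(a) →   free=[................]
after create(d) → d:[0]  free=[F...............]
after create(c) → c:[1], d:[0]  free=[FF..............]
after create(a) → a:[2], c:[1], d:[0]  free=[FFF.............]
after append(c, 3) → a:[2], c:[1, 3, 4, 5], d:[0]  free=[FFFFFF..........]
after unlink(a) → c:[1, 3, 4, 5], d:[0]  free=[FF.FFF..........]

bitmap = FF.FFF..........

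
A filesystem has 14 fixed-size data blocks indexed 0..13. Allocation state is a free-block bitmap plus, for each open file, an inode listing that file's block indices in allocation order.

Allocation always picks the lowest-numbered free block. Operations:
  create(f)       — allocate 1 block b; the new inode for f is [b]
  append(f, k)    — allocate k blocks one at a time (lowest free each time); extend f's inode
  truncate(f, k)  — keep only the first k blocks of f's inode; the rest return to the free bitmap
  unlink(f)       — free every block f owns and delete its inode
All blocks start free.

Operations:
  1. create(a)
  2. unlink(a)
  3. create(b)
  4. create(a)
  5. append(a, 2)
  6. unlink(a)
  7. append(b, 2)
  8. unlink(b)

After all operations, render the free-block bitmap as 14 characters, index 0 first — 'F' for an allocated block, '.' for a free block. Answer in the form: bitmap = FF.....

create(a): bitmap=F............. | a=[0]
unlink(a): bitmap=.............. | 
create(b): bitmap=F............. | b=[0]
create(a): bitmap=FF............ | a=[1] b=[0]
append(a, 2): bitmap=FFFF.......... | a=[1, 2, 3] b=[0]
unlink(a): bitmap=F............. | b=[0]
append(b, 2): bitmap=FFF........... | b=[0, 1, 2]
unlink(b): bitmap=.............. | 

bitmap = ..............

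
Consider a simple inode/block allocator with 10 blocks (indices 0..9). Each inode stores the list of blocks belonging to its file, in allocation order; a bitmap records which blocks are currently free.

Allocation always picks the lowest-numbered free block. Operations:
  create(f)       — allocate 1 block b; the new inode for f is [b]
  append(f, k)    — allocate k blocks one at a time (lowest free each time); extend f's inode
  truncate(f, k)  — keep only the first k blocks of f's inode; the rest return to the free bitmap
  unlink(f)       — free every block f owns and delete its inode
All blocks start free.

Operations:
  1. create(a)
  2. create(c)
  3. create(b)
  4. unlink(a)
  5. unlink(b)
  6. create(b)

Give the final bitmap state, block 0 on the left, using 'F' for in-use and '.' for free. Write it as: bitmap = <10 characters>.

bitmap = FF........

after create(a) → a:[0]  free=[F.........]
after create(c) → a:[0], c:[1]  free=[FF........]
after create(b) → a:[0], b:[2], c:[1]  free=[FFF.......]
after unlink(a) → b:[2], c:[1]  free=[.FF.......]
after unlink(b) → c:[1]  free=[.F........]
after create(b) → b:[0], c:[1]  free=[FF........]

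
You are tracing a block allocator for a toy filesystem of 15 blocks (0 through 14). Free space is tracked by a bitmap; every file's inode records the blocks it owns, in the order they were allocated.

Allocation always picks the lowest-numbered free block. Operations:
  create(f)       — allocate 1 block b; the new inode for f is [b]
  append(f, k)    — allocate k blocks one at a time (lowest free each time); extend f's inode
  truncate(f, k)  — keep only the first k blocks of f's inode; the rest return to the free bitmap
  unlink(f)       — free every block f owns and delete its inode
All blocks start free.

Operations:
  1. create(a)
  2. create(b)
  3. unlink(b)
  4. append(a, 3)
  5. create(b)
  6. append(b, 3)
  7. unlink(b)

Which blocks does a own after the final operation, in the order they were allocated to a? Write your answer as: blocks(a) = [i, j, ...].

blocks(a) = [0, 1, 2, 3]

after create(a) → a:[0]  free=[F..............]
after create(b) → a:[0], b:[1]  free=[FF.............]
after unlink(b) → a:[0]  free=[F..............]
after append(a, 3) → a:[0, 1, 2, 3]  free=[FFFF...........]
after create(b) → a:[0, 1, 2, 3], b:[4]  free=[FFFFF..........]
after append(b, 3) → a:[0, 1, 2, 3], b:[4, 5, 6, 7]  free=[FFFFFFFF.......]
after unlink(b) → a:[0, 1, 2, 3]  free=[FFFF...........]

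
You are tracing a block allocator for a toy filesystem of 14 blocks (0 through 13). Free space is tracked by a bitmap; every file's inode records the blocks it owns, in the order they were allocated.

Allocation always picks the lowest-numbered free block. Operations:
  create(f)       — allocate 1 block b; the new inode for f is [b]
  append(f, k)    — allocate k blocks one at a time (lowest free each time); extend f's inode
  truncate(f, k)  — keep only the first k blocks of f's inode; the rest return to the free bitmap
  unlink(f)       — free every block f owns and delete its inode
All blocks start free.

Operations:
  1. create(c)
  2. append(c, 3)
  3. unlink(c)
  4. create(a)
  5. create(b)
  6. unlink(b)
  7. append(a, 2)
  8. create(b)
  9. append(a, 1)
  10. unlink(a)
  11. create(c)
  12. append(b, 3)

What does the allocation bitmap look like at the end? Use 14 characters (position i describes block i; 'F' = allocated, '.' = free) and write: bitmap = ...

bitmap = FFFFF.........

[1] create(c) — c=0 (map F.............)
[2] append(c, 3) — c=0,1,2,3 (map FFFF..........)
[3] unlink(c) —  (map ..............)
[4] create(a) — a=0 (map F.............)
[5] create(b) — a=0 b=1 (map FF............)
[6] unlink(b) — a=0 (map F.............)
[7] append(a, 2) — a=0,1,2 (map FFF...........)
[8] create(b) — a=0,1,2 b=3 (map FFFF..........)
[9] append(a, 1) — a=0,1,2,4 b=3 (map FFFFF.........)
[10] unlink(a) — b=3 (map ...F..........)
[11] create(c) — b=3 c=0 (map F..F..........)
[12] append(b, 3) — b=3,1,2,4 c=0 (map FFFFF.........)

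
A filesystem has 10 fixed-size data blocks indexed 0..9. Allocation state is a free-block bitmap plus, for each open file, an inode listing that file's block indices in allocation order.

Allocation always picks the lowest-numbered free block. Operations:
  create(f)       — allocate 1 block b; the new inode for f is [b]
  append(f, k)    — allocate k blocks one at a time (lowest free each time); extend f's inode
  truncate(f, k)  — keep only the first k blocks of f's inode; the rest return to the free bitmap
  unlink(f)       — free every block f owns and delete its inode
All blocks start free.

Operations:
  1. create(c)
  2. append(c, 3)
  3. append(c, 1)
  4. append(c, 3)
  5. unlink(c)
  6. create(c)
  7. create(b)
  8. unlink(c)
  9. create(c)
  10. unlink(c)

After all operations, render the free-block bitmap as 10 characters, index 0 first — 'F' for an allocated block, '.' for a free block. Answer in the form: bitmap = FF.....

bitmap = .F........

create(c): bitmap=F......... | c=[0]
append(c, 3): bitmap=FFFF...... | c=[0, 1, 2, 3]
append(c, 1): bitmap=FFFFF..... | c=[0, 1, 2, 3, 4]
append(c, 3): bitmap=FFFFFFFF.. | c=[0, 1, 2, 3, 4, 5, 6, 7]
unlink(c): bitmap=.......... | 
create(c): bitmap=F......... | c=[0]
create(b): bitmap=FF........ | b=[1] c=[0]
unlink(c): bitmap=.F........ | b=[1]
create(c): bitmap=FF........ | b=[1] c=[0]
unlink(c): bitmap=.F........ | b=[1]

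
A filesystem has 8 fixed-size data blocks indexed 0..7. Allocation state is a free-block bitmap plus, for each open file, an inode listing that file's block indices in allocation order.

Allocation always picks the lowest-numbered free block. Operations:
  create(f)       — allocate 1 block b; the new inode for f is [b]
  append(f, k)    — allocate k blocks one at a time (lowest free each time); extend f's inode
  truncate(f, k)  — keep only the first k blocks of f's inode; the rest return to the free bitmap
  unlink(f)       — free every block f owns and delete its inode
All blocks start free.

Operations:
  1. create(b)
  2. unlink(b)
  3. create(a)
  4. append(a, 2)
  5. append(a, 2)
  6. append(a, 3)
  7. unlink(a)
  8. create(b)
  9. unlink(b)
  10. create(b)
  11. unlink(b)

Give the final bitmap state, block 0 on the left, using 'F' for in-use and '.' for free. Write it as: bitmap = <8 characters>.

bitmap = ........

after create(b) → b:[0]  free=[F.......]
after unlink(b) →   free=[........]
after create(a) → a:[0]  free=[F.......]
after append(a, 2) → a:[0, 1, 2]  free=[FFF.....]
after append(a, 2) → a:[0, 1, 2, 3, 4]  free=[FFFFF...]
after append(a, 3) → a:[0, 1, 2, 3, 4, 5, 6, 7]  free=[FFFFFFFF]
after unlink(a) →   free=[........]
after create(b) → b:[0]  free=[F.......]
after unlink(b) →   free=[........]
after create(b) → b:[0]  free=[F.......]
after unlink(b) →   free=[........]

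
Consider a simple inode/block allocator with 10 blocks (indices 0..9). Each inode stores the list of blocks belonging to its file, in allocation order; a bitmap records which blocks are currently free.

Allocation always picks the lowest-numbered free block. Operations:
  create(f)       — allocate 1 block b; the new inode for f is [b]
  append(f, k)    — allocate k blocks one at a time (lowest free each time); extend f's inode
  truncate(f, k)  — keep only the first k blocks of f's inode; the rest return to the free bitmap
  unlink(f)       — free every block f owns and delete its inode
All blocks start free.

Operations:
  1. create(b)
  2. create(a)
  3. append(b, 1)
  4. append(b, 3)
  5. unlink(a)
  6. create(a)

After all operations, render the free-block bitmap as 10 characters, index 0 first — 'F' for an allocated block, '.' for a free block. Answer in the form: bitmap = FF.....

bitmap = FFFFFF....

create(b): bitmap=F......... | b=[0]
create(a): bitmap=FF........ | a=[1] b=[0]
append(b, 1): bitmap=FFF....... | a=[1] b=[0, 2]
append(b, 3): bitmap=FFFFFF.... | a=[1] b=[0, 2, 3, 4, 5]
unlink(a): bitmap=F.FFFF.... | b=[0, 2, 3, 4, 5]
create(a): bitmap=FFFFFF.... | a=[1] b=[0, 2, 3, 4, 5]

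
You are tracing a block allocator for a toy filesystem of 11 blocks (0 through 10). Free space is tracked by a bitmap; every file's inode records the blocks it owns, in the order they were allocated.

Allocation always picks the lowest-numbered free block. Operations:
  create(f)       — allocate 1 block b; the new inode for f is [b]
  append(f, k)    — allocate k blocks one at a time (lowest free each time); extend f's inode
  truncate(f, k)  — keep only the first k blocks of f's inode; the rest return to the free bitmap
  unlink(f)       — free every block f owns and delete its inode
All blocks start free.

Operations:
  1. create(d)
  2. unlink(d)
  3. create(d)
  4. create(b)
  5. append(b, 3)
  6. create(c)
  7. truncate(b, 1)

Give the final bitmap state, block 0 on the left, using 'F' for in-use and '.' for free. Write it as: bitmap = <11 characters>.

  1. create(d)  ⇒  F..........  {d→[0]}
  2. unlink(d)  ⇒  ...........  {}
  3. create(d)  ⇒  F..........  {d→[0]}
  4. create(b)  ⇒  FF.........  {b→[1]; d→[0]}
  5. append(b, 3)  ⇒  FFFFF......  {b→[1, 2, 3, 4]; d→[0]}
  6. create(c)  ⇒  FFFFFF.....  {b→[1, 2, 3, 4]; c→[5]; d→[0]}
  7. truncate(b, 1)  ⇒  FF...F.....  {b→[1]; c→[5]; d→[0]}

bitmap = FF...F.....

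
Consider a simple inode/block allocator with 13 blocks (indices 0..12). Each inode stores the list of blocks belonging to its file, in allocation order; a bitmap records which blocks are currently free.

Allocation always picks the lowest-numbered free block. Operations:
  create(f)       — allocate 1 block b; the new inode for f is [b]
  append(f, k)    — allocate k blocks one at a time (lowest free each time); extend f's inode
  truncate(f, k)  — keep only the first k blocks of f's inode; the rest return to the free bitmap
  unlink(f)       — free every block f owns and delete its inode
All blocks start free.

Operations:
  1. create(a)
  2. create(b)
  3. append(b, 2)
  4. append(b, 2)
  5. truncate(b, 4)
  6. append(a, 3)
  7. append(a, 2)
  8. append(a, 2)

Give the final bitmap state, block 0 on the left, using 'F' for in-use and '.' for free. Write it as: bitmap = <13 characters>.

after create(a) → a:[0]  free=[F............]
after create(b) → a:[0], b:[1]  free=[FF...........]
after append(b, 2) → a:[0], b:[1, 2, 3]  free=[FFFF.........]
after append(b, 2) → a:[0], b:[1, 2, 3, 4, 5]  free=[FFFFFF.......]
after truncate(b, 4) → a:[0], b:[1, 2, 3, 4]  free=[FFFFF........]
after append(a, 3) → a:[0, 5, 6, 7], b:[1, 2, 3, 4]  free=[FFFFFFFF.....]
after append(a, 2) → a:[0, 5, 6, 7, 8, 9], b:[1, 2, 3, 4]  free=[FFFFFFFFFF...]
after append(a, 2) → a:[0, 5, 6, 7, 8, 9, 10, 11], b:[1, 2, 3, 4]  free=[FFFFFFFFFFFF.]

bitmap = FFFFFFFFFFFF.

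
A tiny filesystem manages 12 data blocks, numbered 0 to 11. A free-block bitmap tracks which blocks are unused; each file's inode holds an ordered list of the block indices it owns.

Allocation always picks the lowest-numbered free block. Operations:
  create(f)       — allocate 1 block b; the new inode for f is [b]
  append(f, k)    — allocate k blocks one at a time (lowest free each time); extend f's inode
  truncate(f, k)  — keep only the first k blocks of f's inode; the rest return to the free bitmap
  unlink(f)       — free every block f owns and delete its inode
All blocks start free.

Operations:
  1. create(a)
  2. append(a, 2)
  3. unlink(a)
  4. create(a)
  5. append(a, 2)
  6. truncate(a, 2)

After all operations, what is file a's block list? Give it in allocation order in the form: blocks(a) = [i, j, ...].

  1. create(a)  ⇒  F...........  {a→[0]}
  2. append(a, 2)  ⇒  FFF.........  {a→[0, 1, 2]}
  3. unlink(a)  ⇒  ............  {}
  4. create(a)  ⇒  F...........  {a→[0]}
  5. append(a, 2)  ⇒  FFF.........  {a→[0, 1, 2]}
  6. truncate(a, 2)  ⇒  FF..........  {a→[0, 1]}

blocks(a) = [0, 1]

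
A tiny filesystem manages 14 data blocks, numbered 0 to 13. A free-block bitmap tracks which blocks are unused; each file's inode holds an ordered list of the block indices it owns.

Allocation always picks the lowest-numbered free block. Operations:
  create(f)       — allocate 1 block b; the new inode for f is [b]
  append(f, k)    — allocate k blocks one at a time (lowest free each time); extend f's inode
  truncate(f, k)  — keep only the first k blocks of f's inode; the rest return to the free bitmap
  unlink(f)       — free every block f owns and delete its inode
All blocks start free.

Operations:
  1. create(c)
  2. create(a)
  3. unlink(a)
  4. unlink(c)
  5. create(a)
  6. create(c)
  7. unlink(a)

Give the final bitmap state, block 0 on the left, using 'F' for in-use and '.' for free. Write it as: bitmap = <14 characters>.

bitmap = .F............

after create(c) → c:[0]  free=[F.............]
after create(a) → a:[1], c:[0]  free=[FF............]
after unlink(a) → c:[0]  free=[F.............]
after unlink(c) →   free=[..............]
after create(a) → a:[0]  free=[F.............]
after create(c) → a:[0], c:[1]  free=[FF............]
after unlink(a) → c:[1]  free=[.F............]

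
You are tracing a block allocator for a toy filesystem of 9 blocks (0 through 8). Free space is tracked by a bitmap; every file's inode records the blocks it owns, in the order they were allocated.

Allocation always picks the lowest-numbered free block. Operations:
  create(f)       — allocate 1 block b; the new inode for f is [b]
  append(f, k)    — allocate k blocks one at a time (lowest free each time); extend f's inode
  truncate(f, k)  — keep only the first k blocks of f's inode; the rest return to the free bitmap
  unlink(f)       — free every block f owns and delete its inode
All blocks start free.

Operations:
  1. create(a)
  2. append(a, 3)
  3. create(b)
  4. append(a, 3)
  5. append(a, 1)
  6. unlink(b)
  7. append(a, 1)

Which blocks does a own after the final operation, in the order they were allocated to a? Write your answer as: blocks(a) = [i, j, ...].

blocks(a) = [0, 1, 2, 3, 5, 6, 7, 8, 4]

create(a): bitmap=F........ | a=[0]
append(a, 3): bitmap=FFFF..... | a=[0, 1, 2, 3]
create(b): bitmap=FFFFF.... | a=[0, 1, 2, 3] b=[4]
append(a, 3): bitmap=FFFFFFFF. | a=[0, 1, 2, 3, 5, 6, 7] b=[4]
append(a, 1): bitmap=FFFFFFFFF | a=[0, 1, 2, 3, 5, 6, 7, 8] b=[4]
unlink(b): bitmap=FFFF.FFFF | a=[0, 1, 2, 3, 5, 6, 7, 8]
append(a, 1): bitmap=FFFFFFFFF | a=[0, 1, 2, 3, 5, 6, 7, 8, 4]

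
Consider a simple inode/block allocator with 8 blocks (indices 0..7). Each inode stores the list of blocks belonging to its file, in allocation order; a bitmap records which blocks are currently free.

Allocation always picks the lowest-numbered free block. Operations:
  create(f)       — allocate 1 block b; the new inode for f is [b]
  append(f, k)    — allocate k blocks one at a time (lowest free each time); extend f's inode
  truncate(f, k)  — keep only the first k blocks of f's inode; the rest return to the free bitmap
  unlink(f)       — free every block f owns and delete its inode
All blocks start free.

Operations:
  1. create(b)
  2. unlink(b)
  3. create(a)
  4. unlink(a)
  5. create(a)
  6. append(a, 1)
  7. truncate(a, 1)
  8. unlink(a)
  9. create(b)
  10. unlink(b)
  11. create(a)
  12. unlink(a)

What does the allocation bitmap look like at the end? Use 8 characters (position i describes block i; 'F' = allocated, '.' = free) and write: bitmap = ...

bitmap = ........

after create(b) → b:[0]  free=[F.......]
after unlink(b) →   free=[........]
after create(a) → a:[0]  free=[F.......]
after unlink(a) →   free=[........]
after create(a) → a:[0]  free=[F.......]
after append(a, 1) → a:[0, 1]  free=[FF......]
after truncate(a, 1) → a:[0]  free=[F.......]
after unlink(a) →   free=[........]
after create(b) → b:[0]  free=[F.......]
after unlink(b) →   free=[........]
after create(a) → a:[0]  free=[F.......]
after unlink(a) →   free=[........]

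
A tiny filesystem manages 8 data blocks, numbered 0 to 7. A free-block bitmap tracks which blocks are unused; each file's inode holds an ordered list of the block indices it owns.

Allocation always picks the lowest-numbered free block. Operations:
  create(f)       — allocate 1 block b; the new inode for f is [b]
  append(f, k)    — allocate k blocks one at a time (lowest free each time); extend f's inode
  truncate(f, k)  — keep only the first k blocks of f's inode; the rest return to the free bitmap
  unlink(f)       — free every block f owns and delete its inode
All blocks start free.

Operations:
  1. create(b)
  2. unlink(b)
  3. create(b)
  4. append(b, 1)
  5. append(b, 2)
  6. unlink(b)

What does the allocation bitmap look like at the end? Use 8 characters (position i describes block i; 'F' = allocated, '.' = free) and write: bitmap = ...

bitmap = ........

create(b): bitmap=F....... | b=[0]
unlink(b): bitmap=........ | 
create(b): bitmap=F....... | b=[0]
append(b, 1): bitmap=FF...... | b=[0, 1]
append(b, 2): bitmap=FFFF.... | b=[0, 1, 2, 3]
unlink(b): bitmap=........ | 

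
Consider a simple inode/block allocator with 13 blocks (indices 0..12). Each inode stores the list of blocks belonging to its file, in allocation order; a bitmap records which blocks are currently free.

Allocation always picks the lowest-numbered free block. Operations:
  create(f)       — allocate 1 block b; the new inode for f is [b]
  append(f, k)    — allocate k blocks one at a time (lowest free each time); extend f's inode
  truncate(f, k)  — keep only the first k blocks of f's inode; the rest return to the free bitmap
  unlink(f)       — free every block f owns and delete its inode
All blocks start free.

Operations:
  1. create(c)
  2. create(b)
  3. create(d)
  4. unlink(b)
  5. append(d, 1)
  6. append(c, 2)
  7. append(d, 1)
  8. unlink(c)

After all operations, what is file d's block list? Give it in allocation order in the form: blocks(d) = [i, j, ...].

create(c): bitmap=F............ | c=[0]
create(b): bitmap=FF........... | b=[1] c=[0]
create(d): bitmap=FFF.......... | b=[1] c=[0] d=[2]
unlink(b): bitmap=F.F.......... | c=[0] d=[2]
append(d, 1): bitmap=FFF.......... | c=[0] d=[2, 1]
append(c, 2): bitmap=FFFFF........ | c=[0, 3, 4] d=[2, 1]
append(d, 1): bitmap=FFFFFF....... | c=[0, 3, 4] d=[2, 1, 5]
unlink(c): bitmap=.FF..F....... | d=[2, 1, 5]

blocks(d) = [2, 1, 5]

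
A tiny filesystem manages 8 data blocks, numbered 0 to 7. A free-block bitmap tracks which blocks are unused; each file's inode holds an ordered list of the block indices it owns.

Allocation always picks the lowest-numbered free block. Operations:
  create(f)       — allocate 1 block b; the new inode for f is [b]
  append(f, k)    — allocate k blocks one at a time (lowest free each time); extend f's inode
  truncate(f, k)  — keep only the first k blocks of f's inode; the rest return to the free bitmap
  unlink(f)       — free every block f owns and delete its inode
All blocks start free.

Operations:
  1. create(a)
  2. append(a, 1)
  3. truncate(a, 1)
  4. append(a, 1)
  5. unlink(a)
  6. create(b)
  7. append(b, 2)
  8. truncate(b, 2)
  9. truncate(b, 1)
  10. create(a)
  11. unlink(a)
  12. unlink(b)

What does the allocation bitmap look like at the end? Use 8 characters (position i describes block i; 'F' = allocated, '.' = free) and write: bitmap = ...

after create(a) → a:[0]  free=[F.......]
after append(a, 1) → a:[0, 1]  free=[FF......]
after truncate(a, 1) → a:[0]  free=[F.......]
after append(a, 1) → a:[0, 1]  free=[FF......]
after unlink(a) →   free=[........]
after create(b) → b:[0]  free=[F.......]
after append(b, 2) → b:[0, 1, 2]  free=[FFF.....]
after truncate(b, 2) → b:[0, 1]  free=[FF......]
after truncate(b, 1) → b:[0]  free=[F.......]
after create(a) → a:[1], b:[0]  free=[FF......]
after unlink(a) → b:[0]  free=[F.......]
after unlink(b) →   free=[........]

bitmap = ........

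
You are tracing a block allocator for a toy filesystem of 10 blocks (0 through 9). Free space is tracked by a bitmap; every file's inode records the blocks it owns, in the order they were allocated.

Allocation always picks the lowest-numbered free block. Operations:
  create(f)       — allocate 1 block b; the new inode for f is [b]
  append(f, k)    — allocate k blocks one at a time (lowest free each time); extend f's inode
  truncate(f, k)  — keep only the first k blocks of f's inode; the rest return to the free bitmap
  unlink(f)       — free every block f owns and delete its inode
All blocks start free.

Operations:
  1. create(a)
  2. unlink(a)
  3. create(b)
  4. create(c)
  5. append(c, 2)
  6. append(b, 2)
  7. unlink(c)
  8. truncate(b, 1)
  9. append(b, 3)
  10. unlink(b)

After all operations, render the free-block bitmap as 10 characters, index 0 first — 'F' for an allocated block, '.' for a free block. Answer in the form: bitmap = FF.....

[1] create(a) — a=0 (map F.........)
[2] unlink(a) —  (map ..........)
[3] create(b) — b=0 (map F.........)
[4] create(c) — b=0 c=1 (map FF........)
[5] append(c, 2) — b=0 c=1,2,3 (map FFFF......)
[6] append(b, 2) — b=0,4,5 c=1,2,3 (map FFFFFF....)
[7] unlink(c) — b=0,4,5 (map F...FF....)
[8] truncate(b, 1) — b=0 (map F.........)
[9] append(b, 3) — b=0,1,2,3 (map FFFF......)
[10] unlink(b) —  (map ..........)

bitmap = ..........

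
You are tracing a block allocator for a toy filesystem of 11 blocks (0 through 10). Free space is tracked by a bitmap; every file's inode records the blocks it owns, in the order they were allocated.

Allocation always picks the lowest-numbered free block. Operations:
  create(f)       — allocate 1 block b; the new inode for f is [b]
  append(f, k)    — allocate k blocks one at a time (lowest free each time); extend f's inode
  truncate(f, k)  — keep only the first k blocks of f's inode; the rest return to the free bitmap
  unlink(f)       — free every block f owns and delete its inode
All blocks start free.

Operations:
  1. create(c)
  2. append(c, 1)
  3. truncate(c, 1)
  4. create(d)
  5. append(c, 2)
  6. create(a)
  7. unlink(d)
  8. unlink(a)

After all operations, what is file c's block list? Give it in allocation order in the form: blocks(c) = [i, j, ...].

blocks(c) = [0, 2, 3]

  1. create(c)  ⇒  F..........  {c→[0]}
  2. append(c, 1)  ⇒  FF.........  {c→[0, 1]}
  3. truncate(c, 1)  ⇒  F..........  {c→[0]}
  4. create(d)  ⇒  FF.........  {c→[0]; d→[1]}
  5. append(c, 2)  ⇒  FFFF.......  {c→[0, 2, 3]; d→[1]}
  6. create(a)  ⇒  FFFFF......  {a→[4]; c→[0, 2, 3]; d→[1]}
  7. unlink(d)  ⇒  F.FFF......  {a→[4]; c→[0, 2, 3]}
  8. unlink(a)  ⇒  F.FF.......  {c→[0, 2, 3]}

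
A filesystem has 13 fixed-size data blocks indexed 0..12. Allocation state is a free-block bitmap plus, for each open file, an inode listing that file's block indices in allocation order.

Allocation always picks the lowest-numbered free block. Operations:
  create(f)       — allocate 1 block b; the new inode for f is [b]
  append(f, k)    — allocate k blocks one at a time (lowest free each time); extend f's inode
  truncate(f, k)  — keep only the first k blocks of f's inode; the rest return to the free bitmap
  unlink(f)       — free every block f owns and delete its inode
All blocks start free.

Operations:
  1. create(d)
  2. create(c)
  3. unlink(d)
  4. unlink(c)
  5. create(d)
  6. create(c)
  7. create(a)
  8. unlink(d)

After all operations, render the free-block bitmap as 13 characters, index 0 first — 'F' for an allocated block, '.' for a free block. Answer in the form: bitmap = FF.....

bitmap = .FF..........

  1. create(d)  ⇒  F............  {d→[0]}
  2. create(c)  ⇒  FF...........  {c→[1]; d→[0]}
  3. unlink(d)  ⇒  .F...........  {c→[1]}
  4. unlink(c)  ⇒  .............  {}
  5. create(d)  ⇒  F............  {d→[0]}
  6. create(c)  ⇒  FF...........  {c→[1]; d→[0]}
  7. create(a)  ⇒  FFF..........  {a→[2]; c→[1]; d→[0]}
  8. unlink(d)  ⇒  .FF..........  {a→[2]; c→[1]}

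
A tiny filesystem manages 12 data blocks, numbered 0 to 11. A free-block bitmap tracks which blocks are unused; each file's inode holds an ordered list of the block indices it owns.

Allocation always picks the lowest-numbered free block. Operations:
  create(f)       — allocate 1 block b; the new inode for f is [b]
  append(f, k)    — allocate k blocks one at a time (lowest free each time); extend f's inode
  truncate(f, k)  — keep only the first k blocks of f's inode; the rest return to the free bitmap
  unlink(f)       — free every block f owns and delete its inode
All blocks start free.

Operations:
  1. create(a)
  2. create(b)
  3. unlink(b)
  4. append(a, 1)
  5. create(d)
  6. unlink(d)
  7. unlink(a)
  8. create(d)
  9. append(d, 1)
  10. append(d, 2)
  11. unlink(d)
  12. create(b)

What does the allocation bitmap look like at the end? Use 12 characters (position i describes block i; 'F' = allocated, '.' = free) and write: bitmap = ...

bitmap = F...........

[1] create(a) — a=0 (map F...........)
[2] create(b) — a=0 b=1 (map FF..........)
[3] unlink(b) — a=0 (map F...........)
[4] append(a, 1) — a=0,1 (map FF..........)
[5] create(d) — a=0,1 d=2 (map FFF.........)
[6] unlink(d) — a=0,1 (map FF..........)
[7] unlink(a) —  (map ............)
[8] create(d) — d=0 (map F...........)
[9] append(d, 1) — d=0,1 (map FF..........)
[10] append(d, 2) — d=0,1,2,3 (map FFFF........)
[11] unlink(d) —  (map ............)
[12] create(b) — b=0 (map F...........)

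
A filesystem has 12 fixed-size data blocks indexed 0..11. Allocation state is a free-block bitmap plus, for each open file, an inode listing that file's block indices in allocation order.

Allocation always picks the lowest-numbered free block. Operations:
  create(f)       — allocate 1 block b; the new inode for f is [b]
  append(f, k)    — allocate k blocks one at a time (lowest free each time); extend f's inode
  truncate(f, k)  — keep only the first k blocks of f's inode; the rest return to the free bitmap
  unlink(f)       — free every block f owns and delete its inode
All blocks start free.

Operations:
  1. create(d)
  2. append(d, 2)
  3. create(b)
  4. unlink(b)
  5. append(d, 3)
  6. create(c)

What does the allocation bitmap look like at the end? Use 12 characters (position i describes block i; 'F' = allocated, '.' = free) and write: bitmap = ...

  1. create(d)  ⇒  F...........  {d→[0]}
  2. append(d, 2)  ⇒  FFF.........  {d→[0, 1, 2]}
  3. create(b)  ⇒  FFFF........  {b→[3]; d→[0, 1, 2]}
  4. unlink(b)  ⇒  FFF.........  {d→[0, 1, 2]}
  5. append(d, 3)  ⇒  FFFFFF......  {d→[0, 1, 2, 3, 4, 5]}
  6. create(c)  ⇒  FFFFFFF.....  {c→[6]; d→[0, 1, 2, 3, 4, 5]}

bitmap = FFFFFFF.....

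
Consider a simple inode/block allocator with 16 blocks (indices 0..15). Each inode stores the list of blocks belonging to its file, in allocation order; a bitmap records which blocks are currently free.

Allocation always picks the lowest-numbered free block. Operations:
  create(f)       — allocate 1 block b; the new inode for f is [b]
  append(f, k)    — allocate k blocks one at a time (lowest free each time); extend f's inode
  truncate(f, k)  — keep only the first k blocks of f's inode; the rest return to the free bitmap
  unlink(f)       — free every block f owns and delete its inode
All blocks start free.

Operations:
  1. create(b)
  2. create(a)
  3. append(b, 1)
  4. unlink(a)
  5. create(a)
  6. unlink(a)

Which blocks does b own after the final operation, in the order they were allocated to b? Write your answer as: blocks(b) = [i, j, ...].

after create(b) → b:[0]  free=[F...............]
after create(a) → a:[1], b:[0]  free=[FF..............]
after append(b, 1) → a:[1], b:[0, 2]  free=[FFF.............]
after unlink(a) → b:[0, 2]  free=[F.F.............]
after create(a) → a:[1], b:[0, 2]  free=[FFF.............]
after unlink(a) → b:[0, 2]  free=[F.F.............]

blocks(b) = [0, 2]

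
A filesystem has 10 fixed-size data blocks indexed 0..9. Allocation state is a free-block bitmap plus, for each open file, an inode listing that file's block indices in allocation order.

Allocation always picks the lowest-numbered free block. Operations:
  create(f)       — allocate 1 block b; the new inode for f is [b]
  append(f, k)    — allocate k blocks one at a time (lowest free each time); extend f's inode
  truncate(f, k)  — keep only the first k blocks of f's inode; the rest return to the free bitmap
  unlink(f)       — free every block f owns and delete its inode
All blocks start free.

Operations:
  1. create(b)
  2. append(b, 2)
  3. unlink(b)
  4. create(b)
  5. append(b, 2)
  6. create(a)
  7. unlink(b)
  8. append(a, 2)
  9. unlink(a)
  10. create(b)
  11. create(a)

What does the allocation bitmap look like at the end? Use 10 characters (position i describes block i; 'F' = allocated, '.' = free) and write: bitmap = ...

[1] create(b) — b=0 (map F.........)
[2] append(b, 2) — b=0,1,2 (map FFF.......)
[3] unlink(b) —  (map ..........)
[4] create(b) — b=0 (map F.........)
[5] append(b, 2) — b=0,1,2 (map FFF.......)
[6] create(a) — a=3 b=0,1,2 (map FFFF......)
[7] unlink(b) — a=3 (map ...F......)
[8] append(a, 2) — a=3,0,1 (map FF.F......)
[9] unlink(a) —  (map ..........)
[10] create(b) — b=0 (map F.........)
[11] create(a) — a=1 b=0 (map FF........)

bitmap = FF........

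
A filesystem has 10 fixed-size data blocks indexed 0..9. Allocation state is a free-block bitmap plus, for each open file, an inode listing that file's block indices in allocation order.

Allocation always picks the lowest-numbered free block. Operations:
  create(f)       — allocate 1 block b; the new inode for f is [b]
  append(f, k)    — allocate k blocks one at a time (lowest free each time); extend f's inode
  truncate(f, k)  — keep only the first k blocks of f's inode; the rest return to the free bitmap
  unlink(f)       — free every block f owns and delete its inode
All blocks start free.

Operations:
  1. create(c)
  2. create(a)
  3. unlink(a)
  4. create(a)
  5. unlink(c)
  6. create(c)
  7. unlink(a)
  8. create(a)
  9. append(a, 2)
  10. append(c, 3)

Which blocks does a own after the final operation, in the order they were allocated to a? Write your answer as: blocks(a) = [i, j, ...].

[1] create(c) — c=0 (map F.........)
[2] create(a) — a=1 c=0 (map FF........)
[3] unlink(a) — c=0 (map F.........)
[4] create(a) — a=1 c=0 (map FF........)
[5] unlink(c) — a=1 (map .F........)
[6] create(c) — a=1 c=0 (map FF........)
[7] unlink(a) — c=0 (map F.........)
[8] create(a) — a=1 c=0 (map FF........)
[9] append(a, 2) — a=1,2,3 c=0 (map FFFF......)
[10] append(c, 3) — a=1,2,3 c=0,4,5,6 (map FFFFFFF...)

blocks(a) = [1, 2, 3]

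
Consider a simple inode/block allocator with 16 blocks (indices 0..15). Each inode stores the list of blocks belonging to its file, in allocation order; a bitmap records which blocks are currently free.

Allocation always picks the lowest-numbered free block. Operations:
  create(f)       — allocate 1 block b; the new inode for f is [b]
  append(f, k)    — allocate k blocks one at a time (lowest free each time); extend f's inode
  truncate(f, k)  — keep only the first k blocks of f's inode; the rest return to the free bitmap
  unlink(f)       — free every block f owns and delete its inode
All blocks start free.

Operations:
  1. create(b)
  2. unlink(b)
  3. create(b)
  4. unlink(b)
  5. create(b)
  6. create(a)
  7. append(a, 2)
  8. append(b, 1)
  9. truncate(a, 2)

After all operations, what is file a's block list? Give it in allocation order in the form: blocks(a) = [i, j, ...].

blocks(a) = [1, 2]

after create(b) → b:[0]  free=[F...............]
after unlink(b) →   free=[................]
after create(b) → b:[0]  free=[F...............]
after unlink(b) →   free=[................]
after create(b) → b:[0]  free=[F...............]
after create(a) → a:[1], b:[0]  free=[FF..............]
after append(a, 2) → a:[1, 2, 3], b:[0]  free=[FFFF............]
after append(b, 1) → a:[1, 2, 3], b:[0, 4]  free=[FFFFF...........]
after truncate(a, 2) → a:[1, 2], b:[0, 4]  free=[FFF.F...........]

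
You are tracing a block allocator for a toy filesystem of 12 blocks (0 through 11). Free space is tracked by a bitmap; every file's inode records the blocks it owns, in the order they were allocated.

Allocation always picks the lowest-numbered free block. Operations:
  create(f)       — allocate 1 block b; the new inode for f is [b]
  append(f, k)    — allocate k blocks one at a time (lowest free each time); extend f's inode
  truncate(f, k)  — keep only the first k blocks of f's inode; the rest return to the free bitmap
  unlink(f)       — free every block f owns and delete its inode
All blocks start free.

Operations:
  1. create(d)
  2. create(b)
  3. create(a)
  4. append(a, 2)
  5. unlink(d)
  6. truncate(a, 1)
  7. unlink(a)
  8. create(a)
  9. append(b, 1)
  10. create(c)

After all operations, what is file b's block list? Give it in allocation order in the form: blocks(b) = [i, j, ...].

create(d): bitmap=F........... | d=[0]
create(b): bitmap=FF.......... | b=[1] d=[0]
create(a): bitmap=FFF......... | a=[2] b=[1] d=[0]
append(a, 2): bitmap=FFFFF....... | a=[2, 3, 4] b=[1] d=[0]
unlink(d): bitmap=.FFFF....... | a=[2, 3, 4] b=[1]
truncate(a, 1): bitmap=.FF......... | a=[2] b=[1]
unlink(a): bitmap=.F.......... | b=[1]
create(a): bitmap=FF.......... | a=[0] b=[1]
append(b, 1): bitmap=FFF......... | a=[0] b=[1, 2]
create(c): bitmap=FFFF........ | a=[0] b=[1, 2] c=[3]

blocks(b) = [1, 2]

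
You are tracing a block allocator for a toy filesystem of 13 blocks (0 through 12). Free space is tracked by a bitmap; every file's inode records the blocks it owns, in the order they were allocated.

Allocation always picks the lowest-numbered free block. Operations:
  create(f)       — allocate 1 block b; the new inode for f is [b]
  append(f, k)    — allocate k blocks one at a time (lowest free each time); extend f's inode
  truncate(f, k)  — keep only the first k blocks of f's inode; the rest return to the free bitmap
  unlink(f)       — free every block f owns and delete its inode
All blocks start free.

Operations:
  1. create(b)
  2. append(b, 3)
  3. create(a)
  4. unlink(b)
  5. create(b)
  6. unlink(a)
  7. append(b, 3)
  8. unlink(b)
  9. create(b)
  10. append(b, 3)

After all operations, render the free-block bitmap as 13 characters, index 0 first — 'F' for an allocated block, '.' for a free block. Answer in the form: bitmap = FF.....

bitmap = FFFF.........

[1] create(b) — b=0 (map F............)
[2] append(b, 3) — b=0,1,2,3 (map FFFF.........)
[3] create(a) — a=4 b=0,1,2,3 (map FFFFF........)
[4] unlink(b) — a=4 (map ....F........)
[5] create(b) — a=4 b=0 (map F...F........)
[6] unlink(a) — b=0 (map F............)
[7] append(b, 3) — b=0,1,2,3 (map FFFF.........)
[8] unlink(b) —  (map .............)
[9] create(b) — b=0 (map F............)
[10] append(b, 3) — b=0,1,2,3 (map FFFF.........)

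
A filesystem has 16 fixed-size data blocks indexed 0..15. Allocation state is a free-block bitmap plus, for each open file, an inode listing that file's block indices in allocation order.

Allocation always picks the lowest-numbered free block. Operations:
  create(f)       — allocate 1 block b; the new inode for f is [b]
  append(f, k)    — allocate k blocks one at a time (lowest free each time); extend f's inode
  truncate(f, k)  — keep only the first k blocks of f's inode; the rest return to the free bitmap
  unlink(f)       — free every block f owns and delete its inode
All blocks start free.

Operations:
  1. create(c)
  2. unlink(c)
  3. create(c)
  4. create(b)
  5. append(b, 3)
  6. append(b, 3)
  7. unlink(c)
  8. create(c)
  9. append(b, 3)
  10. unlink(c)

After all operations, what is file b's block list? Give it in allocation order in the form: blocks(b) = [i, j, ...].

[1] create(c) — c=0 (map F...............)
[2] unlink(c) —  (map ................)
[3] create(c) — c=0 (map F...............)
[4] create(b) — b=1 c=0 (map FF..............)
[5] append(b, 3) — b=1,2,3,4 c=0 (map FFFFF...........)
[6] append(b, 3) — b=1,2,3,4,5,6,7 c=0 (map FFFFFFFF........)
[7] unlink(c) — b=1,2,3,4,5,6,7 (map .FFFFFFF........)
[8] create(c) — b=1,2,3,4,5,6,7 c=0 (map FFFFFFFF........)
[9] append(b, 3) — b=1,2,3,4,5,6,7,8,9,10 c=0 (map FFFFFFFFFFF.....)
[10] unlink(c) — b=1,2,3,4,5,6,7,8,9,10 (map .FFFFFFFFFF.....)

blocks(b) = [1, 2, 3, 4, 5, 6, 7, 8, 9, 10]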